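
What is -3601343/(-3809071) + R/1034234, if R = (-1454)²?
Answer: 5888724661249/1969735368307 ≈ 2.9896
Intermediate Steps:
R = 2114116
-3601343/(-3809071) + R/1034234 = -3601343/(-3809071) + 2114116/1034234 = -3601343*(-1/3809071) + 2114116*(1/1034234) = 3601343/3809071 + 1057058/517117 = 5888724661249/1969735368307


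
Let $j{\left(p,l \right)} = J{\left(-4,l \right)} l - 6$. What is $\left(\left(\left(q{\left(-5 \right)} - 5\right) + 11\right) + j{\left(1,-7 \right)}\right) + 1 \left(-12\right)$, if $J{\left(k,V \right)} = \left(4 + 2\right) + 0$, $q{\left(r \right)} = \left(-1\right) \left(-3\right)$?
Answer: $-51$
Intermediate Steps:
$q{\left(r \right)} = 3$
$J{\left(k,V \right)} = 6$ ($J{\left(k,V \right)} = 6 + 0 = 6$)
$j{\left(p,l \right)} = -6 + 6 l$ ($j{\left(p,l \right)} = 6 l - 6 = -6 + 6 l$)
$\left(\left(\left(q{\left(-5 \right)} - 5\right) + 11\right) + j{\left(1,-7 \right)}\right) + 1 \left(-12\right) = \left(\left(\left(3 - 5\right) + 11\right) + \left(-6 + 6 \left(-7\right)\right)\right) + 1 \left(-12\right) = \left(\left(\left(3 - 5\right) + 11\right) - 48\right) - 12 = \left(\left(-2 + 11\right) - 48\right) - 12 = \left(9 - 48\right) - 12 = -39 - 12 = -51$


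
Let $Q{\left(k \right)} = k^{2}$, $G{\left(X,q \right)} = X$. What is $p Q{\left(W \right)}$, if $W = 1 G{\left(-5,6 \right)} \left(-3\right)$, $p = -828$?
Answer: $-186300$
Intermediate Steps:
$W = 15$ ($W = 1 \left(-5\right) \left(-3\right) = \left(-5\right) \left(-3\right) = 15$)
$p Q{\left(W \right)} = - 828 \cdot 15^{2} = \left(-828\right) 225 = -186300$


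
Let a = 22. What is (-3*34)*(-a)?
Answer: 2244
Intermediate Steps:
(-3*34)*(-a) = (-3*34)*(-1*22) = -102*(-22) = 2244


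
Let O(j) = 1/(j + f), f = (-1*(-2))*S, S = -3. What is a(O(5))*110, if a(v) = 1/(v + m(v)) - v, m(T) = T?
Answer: 55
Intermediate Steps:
f = -6 (f = -1*(-2)*(-3) = 2*(-3) = -6)
O(j) = 1/(-6 + j) (O(j) = 1/(j - 6) = 1/(-6 + j))
a(v) = 1/(2*v) - v (a(v) = 1/(v + v) - v = 1/(2*v) - v)
a(O(5))*110 = (1/(2*(1/(-6 + 5))) - 1/(-6 + 5))*110 = (1/(2*(1/(-1))) - 1/(-1))*110 = ((1/2)/(-1) - 1*(-1))*110 = ((1/2)*(-1) + 1)*110 = (-1/2 + 1)*110 = (1/2)*110 = 55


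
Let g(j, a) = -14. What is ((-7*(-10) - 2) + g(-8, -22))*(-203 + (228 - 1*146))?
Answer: -6534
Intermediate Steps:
((-7*(-10) - 2) + g(-8, -22))*(-203 + (228 - 1*146)) = ((-7*(-10) - 2) - 14)*(-203 + (228 - 1*146)) = ((70 - 2) - 14)*(-203 + (228 - 146)) = (68 - 14)*(-203 + 82) = 54*(-121) = -6534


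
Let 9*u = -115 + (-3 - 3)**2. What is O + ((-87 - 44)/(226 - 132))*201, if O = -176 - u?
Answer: -378449/846 ≈ -447.34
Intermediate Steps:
u = -79/9 (u = (-115 + (-3 - 3)**2)/9 = (-115 + (-6)**2)/9 = (-115 + 36)/9 = (1/9)*(-79) = -79/9 ≈ -8.7778)
O = -1505/9 (O = -176 - 1*(-79/9) = -176 + 79/9 = -1505/9 ≈ -167.22)
O + ((-87 - 44)/(226 - 132))*201 = -1505/9 + ((-87 - 44)/(226 - 132))*201 = -1505/9 - 131/94*201 = -1505/9 - 26331/94 = -378449/846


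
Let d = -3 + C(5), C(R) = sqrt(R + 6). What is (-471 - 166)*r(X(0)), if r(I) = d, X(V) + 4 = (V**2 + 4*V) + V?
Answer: 1911 - 637*sqrt(11) ≈ -201.69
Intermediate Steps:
C(R) = sqrt(6 + R)
X(V) = -4 + V**2 + 5*V (X(V) = -4 + ((V**2 + 4*V) + V) = -4 + (V**2 + 5*V) = -4 + V**2 + 5*V)
d = -3 + sqrt(11) (d = -3 + sqrt(6 + 5) = -3 + sqrt(11) ≈ 0.31662)
r(I) = -3 + sqrt(11)
(-471 - 166)*r(X(0)) = (-471 - 166)*(-3 + sqrt(11)) = -637*(-3 + sqrt(11)) = 1911 - 637*sqrt(11)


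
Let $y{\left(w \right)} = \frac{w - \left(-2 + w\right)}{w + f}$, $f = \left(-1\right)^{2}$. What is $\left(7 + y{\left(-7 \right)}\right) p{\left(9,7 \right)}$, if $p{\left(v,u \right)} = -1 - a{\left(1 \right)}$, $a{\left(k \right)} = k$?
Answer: $- \frac{40}{3} \approx -13.333$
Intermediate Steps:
$f = 1$
$p{\left(v,u \right)} = -2$ ($p{\left(v,u \right)} = -1 - 1 = -2$)
$y{\left(w \right)} = \frac{2}{1 + w}$ ($y{\left(w \right)} = \frac{w - \left(-2 + w\right)}{w + 1} = \frac{2}{1 + w}$)
$\left(7 + y{\left(-7 \right)}\right) p{\left(9,7 \right)} = \left(7 + \frac{2}{1 - 7}\right) \left(-2\right) = \left(7 + \frac{2}{-6}\right) \left(-2\right) = \left(7 + 2 \left(- \frac{1}{6}\right)\right) \left(-2\right) = \left(7 - \frac{1}{3}\right) \left(-2\right) = \frac{20}{3} \left(-2\right) = - \frac{40}{3}$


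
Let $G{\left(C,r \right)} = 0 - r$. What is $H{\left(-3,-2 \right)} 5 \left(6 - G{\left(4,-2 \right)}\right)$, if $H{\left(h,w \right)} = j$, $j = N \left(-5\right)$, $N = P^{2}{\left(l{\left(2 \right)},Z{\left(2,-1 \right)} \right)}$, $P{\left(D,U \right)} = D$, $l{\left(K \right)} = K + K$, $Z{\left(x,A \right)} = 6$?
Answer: $-1600$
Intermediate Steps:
$l{\left(K \right)} = 2 K$
$N = 16$ ($N = \left(2 \cdot 2\right)^{2} = 4^{2} = 16$)
$G{\left(C,r \right)} = - r$
$j = -80$ ($j = 16 \left(-5\right) = -80$)
$H{\left(h,w \right)} = -80$
$H{\left(-3,-2 \right)} 5 \left(6 - G{\left(4,-2 \right)}\right) = \left(-80\right) 5 \left(6 - \left(-1\right) \left(-2\right)\right) = - 400 \left(6 - 2\right) = \left(-400\right) 4 = -1600$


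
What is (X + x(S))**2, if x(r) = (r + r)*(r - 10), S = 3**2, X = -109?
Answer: 16129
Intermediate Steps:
S = 9
x(r) = 2*r*(-10 + r) (x(r) = (2*r)*(-10 + r) = 2*r*(-10 + r))
(X + x(S))**2 = (-109 + 2*9*(-10 + 9))**2 = (-109 + 2*9*(-1))**2 = (-109 - 18)**2 = (-127)**2 = 16129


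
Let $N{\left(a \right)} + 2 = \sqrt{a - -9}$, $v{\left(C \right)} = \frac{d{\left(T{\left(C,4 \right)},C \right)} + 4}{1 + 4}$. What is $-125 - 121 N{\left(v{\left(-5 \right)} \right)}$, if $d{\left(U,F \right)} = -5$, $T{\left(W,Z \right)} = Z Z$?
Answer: $117 - \frac{242 \sqrt{55}}{5} \approx -241.94$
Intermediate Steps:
$T{\left(W,Z \right)} = Z^{2}$
$v{\left(C \right)} = - \frac{1}{5}$ ($v{\left(C \right)} = \frac{-5 + 4}{1 + 4} = - \frac{1}{5}$)
$N{\left(a \right)} = -2 + \sqrt{9 + a}$ ($N{\left(a \right)} = -2 + \sqrt{a - -9} = -2 + \sqrt{a + 9} = -2 + \sqrt{9 + a}$)
$-125 - 121 N{\left(v{\left(-5 \right)} \right)} = -125 - 121 \left(-2 + \sqrt{9 - \frac{1}{5}}\right) = -125 - 121 \left(-2 + \sqrt{\frac{44}{5}}\right) = -125 - 121 \left(-2 + \frac{2 \sqrt{55}}{5}\right) = -125 + \left(242 - \frac{242 \sqrt{55}}{5}\right) = 117 - \frac{242 \sqrt{55}}{5}$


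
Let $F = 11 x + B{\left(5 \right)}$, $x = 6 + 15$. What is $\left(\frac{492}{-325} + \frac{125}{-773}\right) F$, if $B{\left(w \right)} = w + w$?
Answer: $- \frac{101446781}{251225} \approx -403.81$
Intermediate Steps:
$x = 21$
$B{\left(w \right)} = 2 w$
$F = 241$ ($F = 11 \cdot 21 + 2 \cdot 5 = 231 + 10 = 241$)
$\left(\frac{492}{-325} + \frac{125}{-773}\right) F = \left(\frac{492}{-325} + \frac{125}{-773}\right) 241 = \left(492 \left(- \frac{1}{325}\right) + 125 \left(- \frac{1}{773}\right)\right) 241 = \left(- \frac{492}{325} - \frac{125}{773}\right) 241 = \left(- \frac{420941}{251225}\right) 241 = - \frac{101446781}{251225}$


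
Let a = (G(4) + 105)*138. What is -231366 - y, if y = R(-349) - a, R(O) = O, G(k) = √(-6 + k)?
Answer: -216527 + 138*I*√2 ≈ -2.1653e+5 + 195.16*I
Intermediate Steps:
a = 14490 + 138*I*√2 (a = (√(-6 + 4) + 105)*138 = (√(-2) + 105)*138 = (I*√2 + 105)*138 = (105 + I*√2)*138 = 14490 + 138*I*√2 ≈ 14490.0 + 195.16*I)
y = -14839 - 138*I*√2 (y = -349 - (14490 + 138*I*√2) = -349 + (-14490 - 138*I*√2) = -14839 - 138*I*√2 ≈ -14839.0 - 195.16*I)
-231366 - y = -231366 - (-14839 - 138*I*√2) = -231366 + (14839 + 138*I*√2) = -216527 + 138*I*√2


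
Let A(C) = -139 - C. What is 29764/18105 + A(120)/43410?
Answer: 85824403/52395870 ≈ 1.6380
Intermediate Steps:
29764/18105 + A(120)/43410 = 29764/18105 + (-139 - 1*120)/43410 = 29764*(1/18105) + (-139 - 120)*(1/43410) = 29764/18105 - 259*1/43410 = 29764/18105 - 259/43410 = 85824403/52395870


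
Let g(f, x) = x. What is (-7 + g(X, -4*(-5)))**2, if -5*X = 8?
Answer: 169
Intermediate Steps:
X = -8/5 (X = -1/5*8 = -8/5 ≈ -1.6000)
(-7 + g(X, -4*(-5)))**2 = (-7 - 4*(-5))**2 = (-7 + 20)**2 = 13**2 = 169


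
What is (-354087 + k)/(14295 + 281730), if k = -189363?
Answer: -7246/3947 ≈ -1.8358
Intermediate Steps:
(-354087 + k)/(14295 + 281730) = (-354087 - 189363)/(14295 + 281730) = -543450/296025 = -543450*1/296025 = -7246/3947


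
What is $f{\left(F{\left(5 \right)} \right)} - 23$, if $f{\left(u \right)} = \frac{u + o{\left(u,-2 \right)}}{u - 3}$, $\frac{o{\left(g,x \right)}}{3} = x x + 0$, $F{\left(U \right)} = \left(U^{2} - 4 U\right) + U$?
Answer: $- \frac{139}{7} \approx -19.857$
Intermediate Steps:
$F{\left(U \right)} = U^{2} - 3 U$
$o{\left(g,x \right)} = 3 x^{2}$ ($o{\left(g,x \right)} = 3 \left(x x + 0\right) = 3 \left(x^{2} + 0\right) = 3 x^{2}$)
$f{\left(u \right)} = \frac{12 + u}{-3 + u}$ ($f{\left(u \right)} = \frac{u + 3 \left(-2\right)^{2}}{u - 3} = \frac{u + 3 \cdot 4}{u + \left(-3 + 0\right)} = \frac{u + 12}{u - 3} = \frac{12 + u}{-3 + u}$)
$f{\left(F{\left(5 \right)} \right)} - 23 = \frac{12 + 5 \left(-3 + 5\right)}{-3 + 5 \left(-3 + 5\right)} - 23 = \frac{12 + 5 \cdot 2}{-3 + 5 \cdot 2} - 23 = \frac{12 + 10}{-3 + 10} - 23 = \frac{1}{7} \cdot 22 - 23 = \frac{22}{7} - 23 = - \frac{139}{7}$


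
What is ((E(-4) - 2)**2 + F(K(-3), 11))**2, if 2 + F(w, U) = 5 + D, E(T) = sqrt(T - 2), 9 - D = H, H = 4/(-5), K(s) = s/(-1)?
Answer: 516/25 - 432*I*sqrt(6)/5 ≈ 20.64 - 211.64*I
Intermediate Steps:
K(s) = -s (K(s) = s*(-1) = -s)
H = -4/5 (H = 4*(-1/5) = -4/5 ≈ -0.80000)
D = 49/5 (D = 9 - 1*(-4/5) = 9 + 4/5 = 49/5 ≈ 9.8000)
E(T) = sqrt(-2 + T)
F(w, U) = 64/5 (F(w, U) = -2 + (5 + 49/5) = -2 + 74/5 = 64/5)
((E(-4) - 2)**2 + F(K(-3), 11))**2 = ((sqrt(-2 - 4) - 2)**2 + 64/5)**2 = ((sqrt(-6) - 2)**2 + 64/5)**2 = ((I*sqrt(6) - 2)**2 + 64/5)**2 = ((-2 + I*sqrt(6))**2 + 64/5)**2 = (64/5 + (-2 + I*sqrt(6))**2)**2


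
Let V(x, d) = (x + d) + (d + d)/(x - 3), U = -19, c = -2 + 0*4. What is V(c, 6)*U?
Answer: -152/5 ≈ -30.400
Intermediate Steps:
c = -2 (c = -2 + 0 = -2)
V(x, d) = d + x + 2*d/(-3 + x) (V(x, d) = (d + x) + (2*d)/(-3 + x) = (d + x) + 2*d/(-3 + x) = d + x + 2*d/(-3 + x))
V(c, 6)*U = (((-2)**2 - 1*6 - 3*(-2) + 6*(-2))/(-3 - 2))*(-19) = ((4 - 6 + 6 - 12)/(-5))*(-19) = -1/5*(-8)*(-19) = (8/5)*(-19) = -152/5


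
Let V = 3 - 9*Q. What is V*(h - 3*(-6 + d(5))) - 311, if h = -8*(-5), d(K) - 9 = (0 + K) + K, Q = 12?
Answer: -416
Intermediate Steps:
d(K) = 9 + 2*K (d(K) = 9 + ((0 + K) + K) = 9 + (K + K) = 9 + 2*K)
V = -105 (V = 3 - 9*12 = 3 - 108 = -105)
h = 40
V*(h - 3*(-6 + d(5))) - 311 = -105*(40 - 3*(-6 + (9 + 2*5))) - 311 = -105*(40 - 3*(-6 + (9 + 10))) - 311 = -105*(40 - 3*(-6 + 19)) - 311 = -105*(40 - 3*13) - 311 = -105*(40 - 1*39) - 311 = -105*(40 - 39) - 311 = -105*1 - 311 = -105 - 311 = -416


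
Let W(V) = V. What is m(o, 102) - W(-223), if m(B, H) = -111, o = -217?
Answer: 112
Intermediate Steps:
m(o, 102) - W(-223) = -111 - 1*(-223) = -111 + 223 = 112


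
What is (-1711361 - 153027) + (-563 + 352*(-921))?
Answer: -2189143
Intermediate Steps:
(-1711361 - 153027) + (-563 + 352*(-921)) = -1864388 + (-563 - 324192) = -1864388 - 324755 = -2189143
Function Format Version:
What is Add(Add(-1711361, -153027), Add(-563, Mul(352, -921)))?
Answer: -2189143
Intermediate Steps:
Add(Add(-1711361, -153027), Add(-563, Mul(352, -921))) = Add(-1864388, Add(-563, -324192)) = Add(-1864388, -324755) = -2189143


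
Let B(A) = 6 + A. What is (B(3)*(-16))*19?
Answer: -2736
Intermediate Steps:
(B(3)*(-16))*19 = ((6 + 3)*(-16))*19 = (9*(-16))*19 = -144*19 = -2736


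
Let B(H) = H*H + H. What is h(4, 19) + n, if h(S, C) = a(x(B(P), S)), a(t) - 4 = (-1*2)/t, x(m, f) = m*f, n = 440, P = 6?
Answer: 37295/84 ≈ 443.99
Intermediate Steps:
B(H) = H + H² (B(H) = H² + H = H + H²)
x(m, f) = f*m
a(t) = 4 - 2/t (a(t) = 4 + (-1*2)/t = 4 - 2/t)
h(S, C) = 4 - 1/(21*S) (h(S, C) = 4 - 2*1/(6*S*(1 + 6)) = 4 - 2*1/(42*S) = 4 - 1/(21*S))
h(4, 19) + n = (4 - 1/21/4) + 440 = (4 - 1/21*¼) + 440 = (4 - 1/84) + 440 = 335/84 + 440 = 37295/84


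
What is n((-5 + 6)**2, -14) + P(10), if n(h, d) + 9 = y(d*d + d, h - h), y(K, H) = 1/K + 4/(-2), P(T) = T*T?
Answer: 16199/182 ≈ 89.005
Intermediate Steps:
P(T) = T**2
y(K, H) = -2 + 1/K (y(K, H) = 1/K + 4*(-1/2) = 1/K - 2 = -2 + 1/K)
n(h, d) = -11 + 1/(d + d**2) (n(h, d) = -9 + (-2 + 1/(d*d + d)) = -9 + (-2 + 1/(d**2 + d)) = -9 + (-2 + 1/(d + d**2)) = -11 + 1/(d + d**2))
n((-5 + 6)**2, -14) + P(10) = (-11 + 1/((-14)*(1 - 14))) + 10**2 = (-11 - 1/14/(-13)) + 100 = (-11 - 1/14*(-1/13)) + 100 = (-11 + 1/182) + 100 = -2001/182 + 100 = 16199/182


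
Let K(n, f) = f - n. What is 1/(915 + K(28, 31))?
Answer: 1/918 ≈ 0.0010893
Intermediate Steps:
1/(915 + K(28, 31)) = 1/(915 + (31 - 1*28)) = 1/(915 + (31 - 28)) = 1/(915 + 3) = 1/918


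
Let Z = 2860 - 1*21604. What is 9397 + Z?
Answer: -9347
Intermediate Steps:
Z = -18744 (Z = 2860 - 21604 = -18744)
9397 + Z = 9397 - 18744 = -9347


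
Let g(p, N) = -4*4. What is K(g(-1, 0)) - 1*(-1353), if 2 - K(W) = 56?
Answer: 1299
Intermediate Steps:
g(p, N) = -16
K(W) = -54 (K(W) = 2 - 1*56 = 2 - 56 = -54)
K(g(-1, 0)) - 1*(-1353) = -54 - 1*(-1353) = -54 + 1353 = 1299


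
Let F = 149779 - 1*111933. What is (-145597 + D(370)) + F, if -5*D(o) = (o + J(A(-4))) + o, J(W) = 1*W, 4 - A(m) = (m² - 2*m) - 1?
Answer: -539476/5 ≈ -1.0790e+5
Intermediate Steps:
A(m) = 5 - m² + 2*m (A(m) = 4 - ((m² - 2*m) - 1) = 4 - (-1 + m² - 2*m) = 4 + (1 - m² + 2*m) = 5 - m² + 2*m)
F = 37846 (F = 149779 - 111933 = 37846)
J(W) = W
D(o) = 19/5 - 2*o/5 (D(o) = -((o + (5 - 1*(-4)² + 2*(-4))) + o)/5 = -((o + (5 - 1*16 - 8)) + o)/5 = -((o + (5 - 16 - 8)) + o)/5 = -((o - 19) + o)/5 = -((-19 + o) + o)/5 = -(-19 + 2*o)/5 = 19/5 - 2*o/5)
(-145597 + D(370)) + F = (-145597 + (19/5 - ⅖*370)) + 37846 = (-145597 + (19/5 - 148)) + 37846 = (-145597 - 721/5) + 37846 = -728706/5 + 37846 = -539476/5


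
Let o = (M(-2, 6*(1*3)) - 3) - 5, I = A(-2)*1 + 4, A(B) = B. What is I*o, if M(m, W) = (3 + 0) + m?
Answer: -14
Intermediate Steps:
M(m, W) = 3 + m
I = 2 (I = -2*1 + 4 = -2 + 4 = 2)
o = -7 (o = ((3 - 2) - 3) - 5 = (1 - 3) - 5 = -2 - 5 = -7)
I*o = 2*(-7) = -14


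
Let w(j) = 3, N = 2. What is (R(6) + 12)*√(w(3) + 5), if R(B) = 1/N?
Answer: 25*√2 ≈ 35.355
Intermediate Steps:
R(B) = ½ (R(B) = 1/2 = ½)
(R(6) + 12)*√(w(3) + 5) = (½ + 12)*√(3 + 5) = 25*√8/2 = 25*(2*√2)/2 = 25*√2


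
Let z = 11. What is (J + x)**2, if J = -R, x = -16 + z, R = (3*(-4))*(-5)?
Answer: 4225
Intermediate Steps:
R = 60 (R = -12*(-5) = 60)
x = -5 (x = -16 + 11 = -5)
J = -60 (J = -1*60 = -60)
(J + x)**2 = (-60 - 5)**2 = (-65)**2 = 4225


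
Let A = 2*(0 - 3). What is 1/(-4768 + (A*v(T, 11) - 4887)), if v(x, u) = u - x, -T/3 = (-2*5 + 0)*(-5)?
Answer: -1/10621 ≈ -9.4153e-5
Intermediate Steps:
T = -150 (T = -3*(-2*5 + 0)*(-5) = -3*(-10 + 0)*(-5) = -(-30)*(-5) = -3*50 = -150)
A = -6 (A = 2*(-3) = -6)
1/(-4768 + (A*v(T, 11) - 4887)) = 1/(-4768 + (-6*(11 - 1*(-150)) - 4887)) = 1/(-4768 + (-6*(11 + 150) - 4887)) = 1/(-4768 + (-6*161 - 4887)) = 1/(-4768 + (-966 - 4887)) = 1/(-4768 - 5853) = 1/(-10621) = -1/10621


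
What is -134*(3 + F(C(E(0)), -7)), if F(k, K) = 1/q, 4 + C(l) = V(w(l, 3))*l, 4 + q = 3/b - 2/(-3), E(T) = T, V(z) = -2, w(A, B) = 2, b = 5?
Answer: -14472/41 ≈ -352.98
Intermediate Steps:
q = -41/15 (q = -4 + (3/5 - 2/(-3)) = -4 + (3*(⅕) - 2*(-⅓)) = -4 + (⅗ + ⅔) = -4 + 19/15 = -41/15 ≈ -2.7333)
C(l) = -4 - 2*l
F(k, K) = -15/41 (F(k, K) = 1/(-41/15) = -15/41)
-134*(3 + F(C(E(0)), -7)) = -134*(3 - 15/41) = -134*108/41 = -14472/41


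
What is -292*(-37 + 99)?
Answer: -18104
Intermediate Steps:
-292*(-37 + 99) = -292*62 = -18104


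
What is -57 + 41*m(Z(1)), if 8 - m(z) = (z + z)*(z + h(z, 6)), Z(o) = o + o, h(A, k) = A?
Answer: -385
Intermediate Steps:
Z(o) = 2*o
m(z) = 8 - 4*z² (m(z) = 8 - (z + z)*(z + z) = 8 - 2*z*2*z = 8 - 4*z²)
-57 + 41*m(Z(1)) = -57 + 41*(8 - 4*(2*1)²) = -57 + 41*(8 - 4*2²) = -57 + 41*(8 - 4*4) = -57 + 41*(8 - 16) = -57 + 41*(-8) = -57 - 328 = -385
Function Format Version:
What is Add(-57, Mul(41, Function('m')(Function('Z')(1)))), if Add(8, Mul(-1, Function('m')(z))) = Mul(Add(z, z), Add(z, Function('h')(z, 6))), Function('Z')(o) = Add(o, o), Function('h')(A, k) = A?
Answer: -385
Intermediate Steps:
Function('Z')(o) = Mul(2, o)
Function('m')(z) = Add(8, Mul(-4, Pow(z, 2))) (Function('m')(z) = Add(8, Mul(-1, Mul(Add(z, z), Add(z, z)))) = Add(8, Mul(-1, Mul(Mul(2, z), Mul(2, z)))) = Add(8, Mul(-1, Mul(4, Pow(z, 2)))) = Add(8, Mul(-4, Pow(z, 2))))
Add(-57, Mul(41, Function('m')(Function('Z')(1)))) = Add(-57, Mul(41, Add(8, Mul(-4, Pow(Mul(2, 1), 2))))) = Add(-57, Mul(41, Add(8, Mul(-4, Pow(2, 2))))) = Add(-57, Mul(41, Add(8, Mul(-4, 4)))) = Add(-57, Mul(41, Add(8, -16))) = Add(-57, Mul(41, -8)) = Add(-57, -328) = -385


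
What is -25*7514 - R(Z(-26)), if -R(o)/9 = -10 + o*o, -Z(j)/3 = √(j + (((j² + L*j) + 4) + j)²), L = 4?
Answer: 24312454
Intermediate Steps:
Z(j) = -3*√(j + (4 + j² + 5*j)²) (Z(j) = -3*√(j + (((j² + 4*j) + 4) + j)²) = -3*√(j + ((4 + j² + 4*j) + j)²) = -3*√(j + (4 + j² + 5*j)²))
R(o) = 90 - 9*o² (R(o) = -9*(-10 + o*o) = -9*(-10 + o²) = 90 - 9*o²)
-25*7514 - R(Z(-26)) = -25*7514 - (90 - (-2106 + 81*(4 + (-26)² + 5*(-26))²)) = -187850 - (90 - (-2106 + 81*(4 + 676 - 130)²)) = -187850 - (90 - 9*(-3*√(-26 + 550²))²) = -187850 - (90 - 9*(-3*√(-26 + 302500))²) = -187850 - (90 - 9*(-3*√302474)²) = -187850 - (90 - 9*2722266) = -187850 - (90 - 24500394) = -187850 - 1*(-24500304) = -187850 + 24500304 = 24312454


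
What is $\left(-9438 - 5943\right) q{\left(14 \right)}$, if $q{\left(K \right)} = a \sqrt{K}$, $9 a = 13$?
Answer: $- 22217 \sqrt{14} \approx -83128.0$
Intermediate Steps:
$a = \frac{13}{9}$ ($a = \frac{1}{9} \cdot 13 = \frac{13}{9} \approx 1.4444$)
$q{\left(K \right)} = \frac{13 \sqrt{K}}{9}$
$\left(-9438 - 5943\right) q{\left(14 \right)} = \left(-9438 - 5943\right) \frac{13 \sqrt{14}}{9} = - 15381 \frac{13 \sqrt{14}}{9} = - 22217 \sqrt{14}$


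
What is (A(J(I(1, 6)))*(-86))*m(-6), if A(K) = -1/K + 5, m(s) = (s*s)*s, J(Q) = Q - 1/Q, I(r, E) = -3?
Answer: 99846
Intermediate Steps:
m(s) = s³ (m(s) = s²*s = s³)
A(K) = 5 - 1/K
(A(J(I(1, 6)))*(-86))*m(-6) = ((5 - 1/(-3 - 1/(-3)))*(-86))*(-6)³ = ((5 - 1/(-3 - 1*(-⅓)))*(-86))*(-216) = ((5 - 1/(-3 + ⅓))*(-86))*(-216) = ((5 - 1/(-8/3))*(-86))*(-216) = ((5 - 1*(-3/8))*(-86))*(-216) = ((5 + 3/8)*(-86))*(-216) = ((43/8)*(-86))*(-216) = -1849/4*(-216) = 99846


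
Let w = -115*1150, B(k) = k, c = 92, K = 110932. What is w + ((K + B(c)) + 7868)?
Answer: -13358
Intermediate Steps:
w = -132250
w + ((K + B(c)) + 7868) = -132250 + ((110932 + 92) + 7868) = -132250 + (111024 + 7868) = -132250 + 118892 = -13358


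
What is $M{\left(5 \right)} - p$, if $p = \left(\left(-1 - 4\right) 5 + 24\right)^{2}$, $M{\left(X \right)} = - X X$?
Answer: $-26$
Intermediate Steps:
$M{\left(X \right)} = - X^{2}$
$p = 1$ ($p = \left(\left(-5\right) 5 + 24\right)^{2} = \left(-25 + 24\right)^{2} = \left(-1\right)^{2} = 1$)
$M{\left(5 \right)} - p = - 5^{2} - 1 = \left(-1\right) 25 - 1 = -25 - 1 = -26$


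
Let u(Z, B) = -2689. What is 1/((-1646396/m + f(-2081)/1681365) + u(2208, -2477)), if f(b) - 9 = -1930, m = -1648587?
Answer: -923958827085/2483603610806594 ≈ -0.00037202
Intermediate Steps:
f(b) = -1921 (f(b) = 9 - 1930 = -1921)
1/((-1646396/m + f(-2081)/1681365) + u(2208, -2477)) = 1/((-1646396/(-1648587) - 1921/1681365) - 2689) = 1/((-1646396*(-1/1648587) - 1921*1/1681365) - 2689) = 1/((1646396/1648587 - 1921/1681365) - 2689) = 1/(921675224971/923958827085 - 2689) = 1/(-2483603610806594/923958827085) = -923958827085/2483603610806594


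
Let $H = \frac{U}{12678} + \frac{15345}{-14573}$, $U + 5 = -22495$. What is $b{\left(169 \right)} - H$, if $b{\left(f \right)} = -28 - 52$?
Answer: $- \frac{2376347185}{30792749} \approx -77.172$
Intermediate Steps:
$U = -22500$ ($U = -5 - 22495 = -22500$)
$H = - \frac{87072735}{30792749}$ ($H = - \frac{22500}{12678} + \frac{15345}{-14573} = \left(-22500\right) \frac{1}{12678} + 15345 \left(- \frac{1}{14573}\right) = - \frac{3750}{2113} - \frac{15345}{14573} = - \frac{87072735}{30792749} \approx -2.8277$)
$b{\left(f \right)} = -80$
$b{\left(169 \right)} - H = -80 - - \frac{87072735}{30792749} = -80 + \frac{87072735}{30792749} = - \frac{2376347185}{30792749}$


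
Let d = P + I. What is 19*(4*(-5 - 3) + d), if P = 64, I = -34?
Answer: -38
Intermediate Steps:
d = 30 (d = 64 - 34 = 30)
19*(4*(-5 - 3) + d) = 19*(4*(-5 - 3) + 30) = 19*(4*(-8) + 30) = 19*(-32 + 30) = 19*(-2) = -38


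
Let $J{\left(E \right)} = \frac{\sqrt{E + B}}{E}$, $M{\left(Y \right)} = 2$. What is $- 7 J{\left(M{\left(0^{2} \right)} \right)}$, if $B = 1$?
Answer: $- \frac{7 \sqrt{3}}{2} \approx -6.0622$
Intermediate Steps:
$J{\left(E \right)} = \frac{\sqrt{1 + E}}{E}$ ($J{\left(E \right)} = \frac{\sqrt{E + 1}}{E} = \frac{\sqrt{1 + E}}{E}$)
$- 7 J{\left(M{\left(0^{2} \right)} \right)} = - 7 \frac{\sqrt{1 + 2}}{2} = - 7 \frac{\sqrt{3}}{2} = - \frac{7 \sqrt{3}}{2}$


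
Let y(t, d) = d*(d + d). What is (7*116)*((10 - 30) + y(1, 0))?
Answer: -16240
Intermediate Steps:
y(t, d) = 2*d**2 (y(t, d) = d*(2*d) = 2*d**2)
(7*116)*((10 - 30) + y(1, 0)) = (7*116)*((10 - 30) + 2*0**2) = 812*(-20 + 2*0) = 812*(-20 + 0) = 812*(-20) = -16240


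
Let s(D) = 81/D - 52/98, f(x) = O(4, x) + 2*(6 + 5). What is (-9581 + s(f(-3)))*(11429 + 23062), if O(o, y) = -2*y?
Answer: -64753851783/196 ≈ -3.3038e+8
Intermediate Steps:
f(x) = 22 - 2*x (f(x) = -2*x + 2*(6 + 5) = -2*x + 2*11 = -2*x + 22 = 22 - 2*x)
s(D) = -26/49 + 81/D (s(D) = 81/D - 52*1/98 = 81/D - 26/49 = -26/49 + 81/D)
(-9581 + s(f(-3)))*(11429 + 23062) = (-9581 + (-26/49 + 81/(22 - 2*(-3))))*(11429 + 23062) = (-9581 + (-26/49 + 81/(22 + 6)))*34491 = (-9581 + (-26/49 + 81/28))*34491 = (-9581 + 463/196)*34491 = -1877413/196*34491 = -64753851783/196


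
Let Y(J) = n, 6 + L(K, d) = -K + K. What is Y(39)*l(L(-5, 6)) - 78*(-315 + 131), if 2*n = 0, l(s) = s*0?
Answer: 14352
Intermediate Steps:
L(K, d) = -6 (L(K, d) = -6 + (-K + K) = -6 + 0 = -6)
l(s) = 0
n = 0 (n = (½)*0 = 0)
Y(J) = 0
Y(39)*l(L(-5, 6)) - 78*(-315 + 131) = 0*0 - 78*(-315 + 131) = 0 - 78*(-184) = 0 - 1*(-14352) = 0 + 14352 = 14352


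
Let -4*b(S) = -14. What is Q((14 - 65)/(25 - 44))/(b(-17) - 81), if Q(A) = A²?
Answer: -5202/55955 ≈ -0.092968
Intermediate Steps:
b(S) = 7/2 (b(S) = -¼*(-14) = 7/2)
Q((14 - 65)/(25 - 44))/(b(-17) - 81) = ((14 - 65)/(25 - 44))²/(7/2 - 81) = (-51/(-19))²/(-155/2) = -2*(-51*(-1/19))²/155 = -2*(51/19)²/155 = -2/155*2601/361 = -5202/55955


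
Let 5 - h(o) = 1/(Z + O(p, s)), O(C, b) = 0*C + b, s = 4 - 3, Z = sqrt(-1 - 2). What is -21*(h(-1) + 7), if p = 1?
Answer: 21*(-12*sqrt(3) + 11*I)/(sqrt(3) - I) ≈ -246.75 - 9.0933*I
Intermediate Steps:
Z = I*sqrt(3) (Z = sqrt(-3) = I*sqrt(3) ≈ 1.732*I)
s = 1
O(C, b) = b (O(C, b) = 0 + b = b)
h(o) = 5 - 1/(1 + I*sqrt(3)) (h(o) = 5 - 1/(I*sqrt(3) + 1) = 5 - 1/(1 + I*sqrt(3)))
-21*(h(-1) + 7) = -21*((-4*I + 5*sqrt(3))/(sqrt(3) - I) + 7) = -21*(7 + (-4*I + 5*sqrt(3))/(sqrt(3) - I)) = -147 - 21*(-4*I + 5*sqrt(3))/(sqrt(3) - I)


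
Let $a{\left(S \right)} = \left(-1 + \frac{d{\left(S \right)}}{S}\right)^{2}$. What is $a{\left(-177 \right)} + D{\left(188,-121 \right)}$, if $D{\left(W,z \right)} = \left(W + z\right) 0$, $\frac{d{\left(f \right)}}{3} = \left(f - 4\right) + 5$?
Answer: $\frac{13689}{3481} \approx 3.9325$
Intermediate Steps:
$d{\left(f \right)} = 3 + 3 f$ ($d{\left(f \right)} = 3 \left(\left(f - 4\right) + 5\right) = 3 \left(\left(-4 + f\right) + 5\right) = 3 \left(1 + f\right) = 3 + 3 f$)
$D{\left(W,z \right)} = 0$
$a{\left(S \right)} = \left(-1 + \frac{3 + 3 S}{S}\right)^{2}$
$a{\left(-177 \right)} + D{\left(188,-121 \right)} = \frac{\left(3 + 2 \left(-177\right)\right)^{2}}{31329} + 0 = \frac{\left(3 - 354\right)^{2}}{31329} + 0 = \frac{\left(-351\right)^{2}}{31329} + 0 = \frac{1}{31329} \cdot 123201 + 0 = \frac{13689}{3481} + 0 = \frac{13689}{3481}$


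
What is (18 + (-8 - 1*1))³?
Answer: 729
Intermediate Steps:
(18 + (-8 - 1*1))³ = (18 + (-8 - 1))³ = (18 - 9)³ = 9³ = 729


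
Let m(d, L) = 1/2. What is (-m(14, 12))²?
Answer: ¼ ≈ 0.25000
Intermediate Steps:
m(d, L) = ½
(-m(14, 12))² = (-1*½)² = (-½)² = ¼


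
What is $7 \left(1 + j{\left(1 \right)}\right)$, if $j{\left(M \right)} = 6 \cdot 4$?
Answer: $175$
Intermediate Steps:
$j{\left(M \right)} = 24$
$7 \left(1 + j{\left(1 \right)}\right) = 7 \left(1 + 24\right) = 7 \cdot 25 = 175$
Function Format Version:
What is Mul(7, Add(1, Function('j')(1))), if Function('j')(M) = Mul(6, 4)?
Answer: 175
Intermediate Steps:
Function('j')(M) = 24
Mul(7, Add(1, Function('j')(1))) = Mul(7, Add(1, 24)) = Mul(7, 25) = 175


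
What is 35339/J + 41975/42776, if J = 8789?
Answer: 1880579339/375958264 ≈ 5.0021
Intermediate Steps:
35339/J + 41975/42776 = 35339/8789 + 41975/42776 = 1880579339/375958264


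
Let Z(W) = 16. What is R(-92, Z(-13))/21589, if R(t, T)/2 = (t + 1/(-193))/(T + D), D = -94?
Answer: 5919/54166801 ≈ 0.00010927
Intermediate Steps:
R(t, T) = 2*(-1/193 + t)/(-94 + T) (R(t, T) = 2*((t + 1/(-193))/(T - 94)) = 2*((t - 1/193)/(-94 + T)) = 2*((-1/193 + t)/(-94 + T)) = 2*(-1/193 + t)/(-94 + T))
R(-92, Z(-13))/21589 = (2*(-1 + 193*(-92))/(193*(-94 + 16)))/21589 = ((2/193)*(-1 - 17756)/(-78))*(1/21589) = ((2/193)*(-1/78)*(-17757))*(1/21589) = (5919/2509)*(1/21589) = 5919/54166801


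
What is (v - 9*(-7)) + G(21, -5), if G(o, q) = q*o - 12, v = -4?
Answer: -58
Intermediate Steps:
G(o, q) = -12 + o*q (G(o, q) = o*q - 12 = -12 + o*q)
(v - 9*(-7)) + G(21, -5) = (-4 - 9*(-7)) + (-12 + 21*(-5)) = (-4 + 63) + (-12 - 105) = 59 - 117 = -58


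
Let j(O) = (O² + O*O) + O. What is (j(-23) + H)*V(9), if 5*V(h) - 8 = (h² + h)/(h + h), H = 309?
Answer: 17472/5 ≈ 3494.4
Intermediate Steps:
j(O) = O + 2*O² (j(O) = (O² + O²) + O = 2*O² + O = O + 2*O²)
V(h) = 8/5 + (h + h²)/(10*h) (V(h) = 8/5 + ((h² + h)/(h + h))/5 = 8/5 + ((h + h²)/((2*h)))/5 = 8/5 + ((h + h²)*(1/(2*h)))/5 = 8/5 + ((h + h²)/(2*h))/5 = 8/5 + (h + h²)/(10*h))
(j(-23) + H)*V(9) = (-23*(1 + 2*(-23)) + 309)*(17/10 + (⅒)*9) = (-23*(1 - 46) + 309)*(17/10 + 9/10) = (-23*(-45) + 309)*(13/5) = (1035 + 309)*(13/5) = 1344*(13/5) = 17472/5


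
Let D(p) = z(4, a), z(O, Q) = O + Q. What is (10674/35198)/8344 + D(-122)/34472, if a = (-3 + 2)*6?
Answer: -13714381/632759655304 ≈ -2.1674e-5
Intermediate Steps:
a = -6 (a = -1*6 = -6)
D(p) = -2 (D(p) = 4 - 6 = -2)
(10674/35198)/8344 + D(-122)/34472 = (10674/35198)/8344 - 2/34472 = (10674*(1/35198))*(1/8344) - 2*1/34472 = (5337/17599)*(1/8344) - 1/17236 = 5337/146846056 - 1/17236 = -13714381/632759655304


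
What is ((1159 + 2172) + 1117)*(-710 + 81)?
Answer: -2797792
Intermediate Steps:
((1159 + 2172) + 1117)*(-710 + 81) = (3331 + 1117)*(-629) = 4448*(-629) = -2797792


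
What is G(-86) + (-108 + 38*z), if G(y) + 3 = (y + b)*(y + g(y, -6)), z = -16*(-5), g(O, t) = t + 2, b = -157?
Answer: 24799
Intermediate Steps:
g(O, t) = 2 + t
z = 80
G(y) = -3 + (-157 + y)*(-4 + y) (G(y) = -3 + (y - 157)*(y + (2 - 6)) = -3 + (-157 + y)*(y - 4) = -3 + (-157 + y)*(-4 + y))
G(-86) + (-108 + 38*z) = (625 + (-86)² - 161*(-86)) + (-108 + 38*80) = (625 + 7396 + 13846) + (-108 + 3040) = 21867 + 2932 = 24799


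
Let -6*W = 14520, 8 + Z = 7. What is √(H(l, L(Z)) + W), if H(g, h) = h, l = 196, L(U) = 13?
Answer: I*√2407 ≈ 49.061*I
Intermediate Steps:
Z = -1 (Z = -8 + 7 = -1)
W = -2420 (W = -⅙*14520 = -2420)
√(H(l, L(Z)) + W) = √(13 - 2420) = √(-2407) = I*√2407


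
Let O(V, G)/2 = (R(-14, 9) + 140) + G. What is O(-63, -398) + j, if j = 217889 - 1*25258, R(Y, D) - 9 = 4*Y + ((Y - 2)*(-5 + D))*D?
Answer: 190869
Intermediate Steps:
R(Y, D) = 9 + 4*Y + D*(-5 + D)*(-2 + Y) (R(Y, D) = 9 + (4*Y + ((Y - 2)*(-5 + D))*D) = 9 + (4*Y + ((-2 + Y)*(-5 + D))*D) = 9 + (4*Y + ((-5 + D)*(-2 + Y))*D) = 9 + (4*Y + D*(-5 + D)*(-2 + Y)) = 9 + 4*Y + D*(-5 + D)*(-2 + Y))
j = 192631 (j = 217889 - 25258 = 192631)
O(V, G) = -966 + 2*G (O(V, G) = 2*(((9 - 2*9² + 4*(-14) + 10*9 - 14*9² - 5*9*(-14)) + 140) + G) = 2*(((9 - 2*81 - 56 + 90 - 14*81 + 630) + 140) + G) = 2*(((9 - 162 - 56 + 90 - 1134 + 630) + 140) + G) = 2*((-623 + 140) + G) = 2*(-483 + G) = -966 + 2*G)
O(-63, -398) + j = (-966 + 2*(-398)) + 192631 = (-966 - 796) + 192631 = -1762 + 192631 = 190869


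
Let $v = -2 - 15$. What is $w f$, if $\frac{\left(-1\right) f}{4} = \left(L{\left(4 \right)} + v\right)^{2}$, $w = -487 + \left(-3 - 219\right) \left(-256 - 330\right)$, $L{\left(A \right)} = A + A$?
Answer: $-41992020$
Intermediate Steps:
$L{\left(A \right)} = 2 A$
$v = -17$ ($v = -2 - 15 = -17$)
$w = 129605$ ($w = -487 - -130092 = -487 + 130092 = 129605$)
$f = -324$ ($f = - 4 \left(2 \cdot 4 - 17\right)^{2} = - 4 \left(8 - 17\right)^{2} = - 4 \left(-9\right)^{2} = \left(-4\right) 81 = -324$)
$w f = 129605 \left(-324\right) = -41992020$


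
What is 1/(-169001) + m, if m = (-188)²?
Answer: 5973171343/169001 ≈ 35344.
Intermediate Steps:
m = 35344
1/(-169001) + m = 1/(-169001) + 35344 = -1/169001 + 35344 = 5973171343/169001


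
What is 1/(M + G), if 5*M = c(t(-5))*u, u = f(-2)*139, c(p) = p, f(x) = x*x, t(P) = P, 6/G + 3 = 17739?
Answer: -2956/1643535 ≈ -0.0017986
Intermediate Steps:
G = 1/2956 (G = 6/(-3 + 17739) = 6/17736 = 6*(1/17736) = 1/2956 ≈ 0.00033830)
f(x) = x²
u = 556 (u = (-2)²*139 = 4*139 = 556)
M = -556 (M = (-5*556)/5 = (⅕)*(-2780) = -556)
1/(M + G) = 1/(-556 + 1/2956) = 1/(-1643535/2956) = -2956/1643535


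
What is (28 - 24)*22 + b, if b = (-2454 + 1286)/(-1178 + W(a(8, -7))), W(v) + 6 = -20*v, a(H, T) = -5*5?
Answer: 15340/171 ≈ 89.708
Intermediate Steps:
a(H, T) = -25
W(v) = -6 - 20*v
b = 292/171 (b = (-2454 + 1286)/(-1178 + (-6 - 20*(-25))) = -1168/(-1178 + (-6 + 500)) = -1168/(-1178 + 494) = -1168/(-684) = -1168*(-1/684) = 292/171 ≈ 1.7076)
(28 - 24)*22 + b = (28 - 24)*22 + 292/171 = 4*22 + 292/171 = 88 + 292/171 = 15340/171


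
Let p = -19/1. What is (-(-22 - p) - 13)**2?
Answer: 100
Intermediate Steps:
p = -19 (p = -19*1 = -19)
(-(-22 - p) - 13)**2 = (-(-22 - 1*(-19)) - 13)**2 = (-(-22 + 19) - 13)**2 = (-1*(-3) - 13)**2 = (3 - 13)**2 = (-10)**2 = 100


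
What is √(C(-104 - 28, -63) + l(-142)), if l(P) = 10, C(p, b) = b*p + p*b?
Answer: √16642 ≈ 129.00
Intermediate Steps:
C(p, b) = 2*b*p (C(p, b) = b*p + b*p = 2*b*p)
√(C(-104 - 28, -63) + l(-142)) = √(2*(-63)*(-104 - 28) + 10) = √(2*(-63)*(-132) + 10) = √(16632 + 10) = √16642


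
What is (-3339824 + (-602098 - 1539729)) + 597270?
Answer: -4884381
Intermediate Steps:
(-3339824 + (-602098 - 1539729)) + 597270 = (-3339824 - 2141827) + 597270 = -5481651 + 597270 = -4884381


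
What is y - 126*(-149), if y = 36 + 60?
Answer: 18870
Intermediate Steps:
y = 96
y - 126*(-149) = 96 - 126*(-149) = 96 + 18774 = 18870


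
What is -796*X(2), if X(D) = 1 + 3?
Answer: -3184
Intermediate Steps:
X(D) = 4
-796*X(2) = -796*4 = -3184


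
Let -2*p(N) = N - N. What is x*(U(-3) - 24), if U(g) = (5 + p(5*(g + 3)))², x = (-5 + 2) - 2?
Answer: -5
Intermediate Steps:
x = -5 (x = -3 - 2 = -5)
p(N) = 0 (p(N) = -(N - N)/2 = -½*0 = 0)
U(g) = 25 (U(g) = (5 + 0)² = 5² = 25)
x*(U(-3) - 24) = -5*(25 - 24) = -5*1 = -5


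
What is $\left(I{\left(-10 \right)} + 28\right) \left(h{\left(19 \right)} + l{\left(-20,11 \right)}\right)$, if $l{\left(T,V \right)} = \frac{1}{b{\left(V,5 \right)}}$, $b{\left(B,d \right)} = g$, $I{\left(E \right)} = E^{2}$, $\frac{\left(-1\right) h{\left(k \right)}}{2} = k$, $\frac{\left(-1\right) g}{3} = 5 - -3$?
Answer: $- \frac{14608}{3} \approx -4869.3$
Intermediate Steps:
$g = -24$ ($g = - 3 \left(5 - -3\right) = - 3 \left(5 + 3\right) = \left(-3\right) 8 = -24$)
$h{\left(k \right)} = - 2 k$
$b{\left(B,d \right)} = -24$
$l{\left(T,V \right)} = - \frac{1}{24}$ ($l{\left(T,V \right)} = \frac{1}{-24} = - \frac{1}{24}$)
$\left(I{\left(-10 \right)} + 28\right) \left(h{\left(19 \right)} + l{\left(-20,11 \right)}\right) = \left(\left(-10\right)^{2} + 28\right) \left(\left(-2\right) 19 - \frac{1}{24}\right) = \left(100 + 28\right) \left(-38 - \frac{1}{24}\right) = 128 \left(- \frac{913}{24}\right) = - \frac{14608}{3}$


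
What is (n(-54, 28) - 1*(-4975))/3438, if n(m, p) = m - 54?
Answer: 4867/3438 ≈ 1.4156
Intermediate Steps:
n(m, p) = -54 + m
(n(-54, 28) - 1*(-4975))/3438 = ((-54 - 54) - 1*(-4975))/3438 = (-108 + 4975)*(1/3438) = 4867*(1/3438) = 4867/3438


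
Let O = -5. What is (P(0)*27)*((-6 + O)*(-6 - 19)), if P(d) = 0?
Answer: 0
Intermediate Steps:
(P(0)*27)*((-6 + O)*(-6 - 19)) = (0*27)*((-6 - 5)*(-6 - 19)) = 0*(-11*(-25)) = 0*275 = 0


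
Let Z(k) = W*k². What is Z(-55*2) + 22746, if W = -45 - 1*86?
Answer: -1562354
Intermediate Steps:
W = -131 (W = -45 - 86 = -131)
Z(k) = -131*k²
Z(-55*2) + 22746 = -131*(-55*2)² + 22746 = -131*(-110)² + 22746 = -131*12100 + 22746 = -1585100 + 22746 = -1562354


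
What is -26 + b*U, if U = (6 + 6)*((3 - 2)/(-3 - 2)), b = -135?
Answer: 298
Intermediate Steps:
U = -12/5 (U = 12*(1/(-5)) = 12*(1*(-⅕)) = 12*(-⅕) = -12/5 ≈ -2.4000)
-26 + b*U = -26 - 135*(-12/5) = -26 + 324 = 298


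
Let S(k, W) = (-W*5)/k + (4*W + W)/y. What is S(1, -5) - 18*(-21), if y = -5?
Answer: 408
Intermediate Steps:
S(k, W) = -W - 5*W/k (S(k, W) = (-W*5)/k + (4*W + W)/(-5) = (-5*W)/k + (5*W)*(-⅕) = (-5*W)/k - W = -5*W/k - W = -W - 5*W/k)
S(1, -5) - 18*(-21) = -1*(-5)*(5 + 1)/1 - 18*(-21) = -1*(-5)*1*6 + 378 = 30 + 378 = 408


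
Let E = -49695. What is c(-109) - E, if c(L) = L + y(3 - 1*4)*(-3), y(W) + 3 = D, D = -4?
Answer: 49607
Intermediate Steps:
y(W) = -7 (y(W) = -3 - 4 = -7)
c(L) = 21 + L (c(L) = L - 7*(-3) = L + 21 = 21 + L)
c(-109) - E = (21 - 109) - 1*(-49695) = -88 + 49695 = 49607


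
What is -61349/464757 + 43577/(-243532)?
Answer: -35193160457/113183201724 ≈ -0.31094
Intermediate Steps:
-61349/464757 + 43577/(-243532) = -61349*1/464757 + 43577*(-1/243532) = -61349/464757 - 43577/243532 = -35193160457/113183201724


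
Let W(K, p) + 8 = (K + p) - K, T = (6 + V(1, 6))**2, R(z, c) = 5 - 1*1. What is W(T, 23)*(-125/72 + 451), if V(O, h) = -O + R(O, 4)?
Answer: 161735/24 ≈ 6739.0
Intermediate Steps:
R(z, c) = 4 (R(z, c) = 5 - 1 = 4)
V(O, h) = 4 - O (V(O, h) = -O + 4 = 4 - O)
T = 81 (T = (6 + (4 - 1*1))**2 = (6 + (4 - 1))**2 = (6 + 3)**2 = 9**2 = 81)
W(K, p) = -8 + p (W(K, p) = -8 + ((K + p) - K) = -8 + p)
W(T, 23)*(-125/72 + 451) = (-8 + 23)*(-125/72 + 451) = 15*(-125*1/72 + 451) = 15*(-125/72 + 451) = 15*(32347/72) = 161735/24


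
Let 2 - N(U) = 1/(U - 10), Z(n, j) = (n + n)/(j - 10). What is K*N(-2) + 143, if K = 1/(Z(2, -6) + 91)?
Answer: 155752/1089 ≈ 143.02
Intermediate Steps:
Z(n, j) = 2*n/(-10 + j) (Z(n, j) = (2*n)/(-10 + j) = 2*n/(-10 + j))
N(U) = 2 - 1/(-10 + U) (N(U) = 2 - 1/(U - 10) = 2 - 1/(-10 + U))
K = 4/363 (K = 1/(2*2/(-10 - 6) + 91) = 1/(2*2/(-16) + 91) = 1/(2*2*(-1/16) + 91) = 1/(-1/4 + 91) = 1/(363/4) = 4/363 ≈ 0.011019)
K*N(-2) + 143 = 4*((-21 + 2*(-2))/(-10 - 2))/363 + 143 = 4*((-21 - 4)/(-12))/363 + 143 = 4*(-1/12*(-25))/363 + 143 = (4/363)*(25/12) + 143 = 25/1089 + 143 = 155752/1089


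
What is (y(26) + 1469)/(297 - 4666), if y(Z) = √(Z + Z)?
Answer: -1469/4369 - 2*√13/4369 ≈ -0.33788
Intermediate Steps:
y(Z) = √2*√Z (y(Z) = √(2*Z) = √2*√Z)
(y(26) + 1469)/(297 - 4666) = (√2*√26 + 1469)/(297 - 4666) = (2*√13 + 1469)/(-4369) = (1469 + 2*√13)*(-1/4369) = -1469/4369 - 2*√13/4369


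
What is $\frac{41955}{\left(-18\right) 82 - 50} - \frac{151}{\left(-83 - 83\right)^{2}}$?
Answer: $- \frac{578171203}{21025228} \approx -27.499$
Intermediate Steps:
$\frac{41955}{\left(-18\right) 82 - 50} - \frac{151}{\left(-83 - 83\right)^{2}} = \frac{41955}{-1476 - 50} - \frac{151}{\left(-166\right)^{2}} = \frac{41955}{-1526} - \frac{151}{27556} = 41955 \left(- \frac{1}{1526}\right) - \frac{151}{27556} = - \frac{41955}{1526} - \frac{151}{27556} = - \frac{578171203}{21025228}$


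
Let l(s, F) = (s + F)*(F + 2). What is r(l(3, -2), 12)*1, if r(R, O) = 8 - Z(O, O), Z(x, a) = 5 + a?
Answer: -9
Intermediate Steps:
l(s, F) = (2 + F)*(F + s) (l(s, F) = (F + s)*(2 + F) = (2 + F)*(F + s))
r(R, O) = 3 - O (r(R, O) = 8 - (5 + O) = 8 + (-5 - O) = 3 - O)
r(l(3, -2), 12)*1 = (3 - 1*12)*1 = (3 - 12)*1 = -9*1 = -9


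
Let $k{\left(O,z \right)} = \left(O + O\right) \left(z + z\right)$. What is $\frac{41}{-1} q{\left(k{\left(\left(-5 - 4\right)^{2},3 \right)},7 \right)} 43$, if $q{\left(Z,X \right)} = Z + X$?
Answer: $-1725977$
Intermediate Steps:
$k{\left(O,z \right)} = 4 O z$ ($k{\left(O,z \right)} = 2 O 2 z = 4 O z$)
$q{\left(Z,X \right)} = X + Z$
$\frac{41}{-1} q{\left(k{\left(\left(-5 - 4\right)^{2},3 \right)},7 \right)} 43 = \frac{41}{-1} \left(7 + 4 \left(-5 - 4\right)^{2} \cdot 3\right) 43 = 41 \left(-1\right) \left(7 + 4 \left(-9\right)^{2} \cdot 3\right) 43 = - 41 \left(7 + 4 \cdot 81 \cdot 3\right) 43 = - 41 \left(7 + 972\right) 43 = \left(-41\right) 979 \cdot 43 = \left(-40139\right) 43 = -1725977$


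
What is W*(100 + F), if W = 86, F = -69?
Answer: 2666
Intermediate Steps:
W*(100 + F) = 86*(100 - 69) = 86*31 = 2666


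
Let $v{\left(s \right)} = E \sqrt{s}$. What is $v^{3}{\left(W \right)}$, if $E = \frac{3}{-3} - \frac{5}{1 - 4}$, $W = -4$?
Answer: $- \frac{64 i}{27} \approx - 2.3704 i$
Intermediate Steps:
$E = \frac{2}{3}$ ($E = 3 \left(- \frac{1}{3}\right) - \frac{5}{1 - 4} = -1 - \frac{5}{-3} = -1 - - \frac{5}{3} = -1 + \frac{5}{3} = \frac{2}{3} \approx 0.66667$)
$v{\left(s \right)} = \frac{2 \sqrt{s}}{3}$
$v^{3}{\left(W \right)} = \left(\frac{2 \sqrt{-4}}{3}\right)^{3} = \left(\frac{2 \cdot 2 i}{3}\right)^{3} = \left(\frac{4 i}{3}\right)^{3} = - \frac{64 i}{27}$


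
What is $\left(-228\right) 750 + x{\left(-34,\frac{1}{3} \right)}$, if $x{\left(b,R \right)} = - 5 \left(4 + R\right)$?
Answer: $- \frac{513065}{3} \approx -1.7102 \cdot 10^{5}$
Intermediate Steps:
$x{\left(b,R \right)} = -20 - 5 R$
$\left(-228\right) 750 + x{\left(-34,\frac{1}{3} \right)} = \left(-228\right) 750 - \left(20 + \frac{5}{3}\right) = -171000 - \frac{65}{3} = - \frac{513065}{3}$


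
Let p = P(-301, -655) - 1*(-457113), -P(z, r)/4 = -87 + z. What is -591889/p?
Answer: -591889/458665 ≈ -1.2905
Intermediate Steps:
P(z, r) = 348 - 4*z (P(z, r) = -4*(-87 + z) = 348 - 4*z)
p = 458665 (p = (348 - 4*(-301)) - 1*(-457113) = (348 + 1204) + 457113 = 1552 + 457113 = 458665)
-591889/p = -591889/458665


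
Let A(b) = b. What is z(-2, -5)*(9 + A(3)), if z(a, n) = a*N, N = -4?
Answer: 96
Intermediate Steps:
z(a, n) = -4*a (z(a, n) = a*(-4) = -4*a)
z(-2, -5)*(9 + A(3)) = (-4*(-2))*(9 + 3) = 8*12 = 96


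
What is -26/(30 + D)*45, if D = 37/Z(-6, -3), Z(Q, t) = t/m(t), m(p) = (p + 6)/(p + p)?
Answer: -7020/217 ≈ -32.350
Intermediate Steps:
m(p) = (6 + p)/(2*p) (m(p) = (6 + p)/((2*p)) = (6 + p)*(1/(2*p)) = (6 + p)/(2*p))
Z(Q, t) = 2*t²/(6 + t) (Z(Q, t) = t/(((6 + t)/(2*t))) = t*(2*t/(6 + t)) = 2*t²/(6 + t))
D = 37/6 (D = 37/((2*(-3)²/(6 - 3))) = 37/((2*9/3)) = 37/((2*9*(⅓))) = 37/6 ≈ 6.1667)
-26/(30 + D)*45 = -26/(30 + 37/6)*45 = -26/217/6*45 = -26*6/217*45 = -156/217*45 = -7020/217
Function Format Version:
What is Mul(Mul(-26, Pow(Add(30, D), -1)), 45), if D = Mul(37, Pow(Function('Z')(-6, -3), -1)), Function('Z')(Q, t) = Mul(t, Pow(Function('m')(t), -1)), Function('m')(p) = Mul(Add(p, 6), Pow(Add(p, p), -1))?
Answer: Rational(-7020, 217) ≈ -32.350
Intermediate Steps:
Function('m')(p) = Mul(Rational(1, 2), Pow(p, -1), Add(6, p)) (Function('m')(p) = Mul(Add(6, p), Pow(Mul(2, p), -1)) = Mul(Add(6, p), Mul(Rational(1, 2), Pow(p, -1))) = Mul(Rational(1, 2), Pow(p, -1), Add(6, p)))
Function('Z')(Q, t) = Mul(2, Pow(t, 2), Pow(Add(6, t), -1)) (Function('Z')(Q, t) = Mul(t, Pow(Mul(Rational(1, 2), Pow(t, -1), Add(6, t)), -1)) = Mul(t, Mul(2, t, Pow(Add(6, t), -1))) = Mul(2, Pow(t, 2), Pow(Add(6, t), -1)))
D = Rational(37, 6) (D = Mul(37, Pow(Mul(2, Pow(-3, 2), Pow(Add(6, -3), -1)), -1)) = Mul(37, Pow(Mul(2, 9, Pow(3, -1)), -1)) = Mul(37, Pow(Mul(2, 9, Rational(1, 3)), -1)) = Mul(37, Pow(6, -1)) = Mul(37, Rational(1, 6)) = Rational(37, 6) ≈ 6.1667)
Mul(Mul(-26, Pow(Add(30, D), -1)), 45) = Mul(Mul(-26, Pow(Add(30, Rational(37, 6)), -1)), 45) = Mul(Mul(-26, Pow(Rational(217, 6), -1)), 45) = Mul(Mul(-26, Rational(6, 217)), 45) = Mul(Rational(-156, 217), 45) = Rational(-7020, 217)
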